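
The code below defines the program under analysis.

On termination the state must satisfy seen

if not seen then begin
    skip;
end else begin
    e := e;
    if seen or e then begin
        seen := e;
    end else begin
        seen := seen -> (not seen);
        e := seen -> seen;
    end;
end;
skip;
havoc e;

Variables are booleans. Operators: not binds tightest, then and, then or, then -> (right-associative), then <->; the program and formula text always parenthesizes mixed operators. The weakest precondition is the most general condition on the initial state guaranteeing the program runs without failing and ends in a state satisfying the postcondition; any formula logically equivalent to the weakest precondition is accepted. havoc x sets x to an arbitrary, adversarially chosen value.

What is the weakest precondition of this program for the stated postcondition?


Working backward. After the program, seen must hold.
Before havoc e: seen
Before skip: seen
Then branch requires seen; else branch requires ((seen or e) -> e) and ((not (seen or e)) -> (seen -> (not seen))).
Before the if: ((not seen) -> seen) and (seen -> (((seen or e) -> e) and ((not (seen or e)) -> (seen -> (not seen)))))
Answer: WP = ((not seen) -> seen) and (seen -> (((seen or e) -> e) and ((not (seen or e)) -> (seen -> (not seen)))))


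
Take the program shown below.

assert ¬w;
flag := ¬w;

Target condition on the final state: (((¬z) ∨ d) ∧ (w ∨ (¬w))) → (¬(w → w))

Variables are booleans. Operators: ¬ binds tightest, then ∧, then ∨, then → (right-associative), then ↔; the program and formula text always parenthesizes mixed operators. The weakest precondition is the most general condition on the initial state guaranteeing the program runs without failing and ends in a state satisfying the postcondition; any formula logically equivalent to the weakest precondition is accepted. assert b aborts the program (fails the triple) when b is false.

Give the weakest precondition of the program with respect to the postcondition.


Working backward. After the program, the postcondition (((¬z) ∨ d) ∧ (w ∨ (¬w))) → (¬(w → w)) must hold; in canonical form it is ¬((¬z) ∨ d).
Before flag := ¬w: ¬((¬z) ∨ d)
Before assert ¬w: (¬w) ∧ (¬((¬z) ∨ d))
Answer: WP = (¬w) ∧ (¬((¬z) ∨ d))


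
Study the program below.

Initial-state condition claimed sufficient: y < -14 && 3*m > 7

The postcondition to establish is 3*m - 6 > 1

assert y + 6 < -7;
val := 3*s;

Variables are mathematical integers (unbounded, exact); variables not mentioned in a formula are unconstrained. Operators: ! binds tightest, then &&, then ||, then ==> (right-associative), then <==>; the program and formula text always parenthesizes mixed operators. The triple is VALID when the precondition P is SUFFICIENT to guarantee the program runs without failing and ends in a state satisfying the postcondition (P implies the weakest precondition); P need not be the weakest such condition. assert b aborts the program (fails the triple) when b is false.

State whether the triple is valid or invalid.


Working backward. After the program, the postcondition 3*m - 6 > 1 must hold; in canonical form it is 3*m > 7.
Before val := 3*s: 3*m > 7
Before assert y + 6 < -7: y < -13 && 3*m > 7
The weakest precondition is y < -13 && 3*m > 7.
Check whether y < -14 && 3*m > 7 implies it.
Every state satisfying the precondition satisfies the weakest precondition: the implication holds.
Answer: valid


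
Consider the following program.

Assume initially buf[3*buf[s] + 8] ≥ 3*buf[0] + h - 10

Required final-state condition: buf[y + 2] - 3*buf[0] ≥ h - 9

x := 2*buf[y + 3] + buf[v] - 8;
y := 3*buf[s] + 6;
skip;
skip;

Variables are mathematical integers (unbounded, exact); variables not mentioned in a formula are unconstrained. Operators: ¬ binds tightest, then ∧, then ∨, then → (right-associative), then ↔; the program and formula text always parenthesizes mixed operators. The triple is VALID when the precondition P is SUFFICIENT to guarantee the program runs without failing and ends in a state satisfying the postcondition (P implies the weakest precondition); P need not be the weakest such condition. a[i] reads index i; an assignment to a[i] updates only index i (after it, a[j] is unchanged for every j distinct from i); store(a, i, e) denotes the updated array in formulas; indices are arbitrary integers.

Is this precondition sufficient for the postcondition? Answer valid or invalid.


Working backward. After the program, the postcondition buf[y + 2] - 3*buf[0] ≥ h - 9 must hold; in canonical form it is buf[y + 2] ≥ 3*buf[0] + h - 9.
Before skip: buf[y + 2] ≥ 3*buf[0] + h - 9
Before skip: buf[y + 2] ≥ 3*buf[0] + h - 9
Before y := 3*buf[s] + 6: buf[3*buf[s] + 8] ≥ 3*buf[0] + h - 9
Before x := 2*buf[y + 3] + buf[v] - 8: buf[3*buf[s] + 8] ≥ 3*buf[0] + h - 9
The weakest precondition is buf[3*buf[s] + 8] ≥ 3*buf[0] + h - 9.
Check whether buf[3*buf[s] + 8] ≥ 3*buf[0] + h - 10 implies it.
Countermodel: at the initial state buf = {[0] = 3, [2] = 15521, [46571] = -1, elsewhere 15521}, h = 0, s = 2, the precondition holds but the weakest precondition fails.
Answer: invalid


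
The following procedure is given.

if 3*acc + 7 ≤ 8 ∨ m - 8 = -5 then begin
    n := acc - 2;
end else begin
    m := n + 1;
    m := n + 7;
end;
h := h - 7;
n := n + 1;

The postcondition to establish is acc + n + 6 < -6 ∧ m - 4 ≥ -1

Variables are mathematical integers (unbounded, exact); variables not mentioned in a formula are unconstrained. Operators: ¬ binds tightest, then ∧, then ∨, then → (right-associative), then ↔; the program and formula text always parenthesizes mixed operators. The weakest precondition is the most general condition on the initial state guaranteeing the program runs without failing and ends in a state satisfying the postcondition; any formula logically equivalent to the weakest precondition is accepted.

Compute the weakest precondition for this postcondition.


Working backward. After the program, the postcondition acc + n + 6 < -6 ∧ m - 4 ≥ -1 must hold; in canonical form it is acc + n < -12 ∧ m ≥ 3.
Before n := n + 1: acc + n < -13 ∧ m ≥ 3
Before h := h - 7: acc + n < -13 ∧ m ≥ 3
Then branch requires 2*acc < -11 ∧ m ≥ 3; else branch requires acc + n < -13 ∧ n ≥ -4.
Before the if: ((3*acc ≤ 1 ∨ m = 3) → (2*acc < -11 ∧ m ≥ 3)) ∧ ((¬(3*acc ≤ 1 ∨ m = 3)) → (acc + n < -13 ∧ n ≥ -4))
Answer: WP = ((3*acc ≤ 1 ∨ m = 3) → (2*acc < -11 ∧ m ≥ 3)) ∧ ((¬(3*acc ≤ 1 ∨ m = 3)) → (acc + n < -13 ∧ n ≥ -4))


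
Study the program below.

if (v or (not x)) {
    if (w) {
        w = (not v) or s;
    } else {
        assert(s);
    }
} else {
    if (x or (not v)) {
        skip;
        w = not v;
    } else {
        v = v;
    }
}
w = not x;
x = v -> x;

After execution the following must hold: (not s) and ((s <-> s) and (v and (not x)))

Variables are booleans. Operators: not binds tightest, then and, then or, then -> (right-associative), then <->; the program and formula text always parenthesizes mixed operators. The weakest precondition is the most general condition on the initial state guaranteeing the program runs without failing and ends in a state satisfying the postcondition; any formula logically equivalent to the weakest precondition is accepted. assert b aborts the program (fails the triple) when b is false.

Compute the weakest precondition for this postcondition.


Working backward. After the program, the postcondition (not s) and ((s <-> s) and (v and (not x))) must hold; in canonical form it is (not s) and v and (not x).
Before x := v -> x: (not s) and v and (not (v -> x))
Before w := not x: (not s) and v and (not (v -> x))
Then branch requires (w -> ((not s) and v and (not (v -> x)))) and w; else branch requires ((x or (not v)) -> ((not s) and v and (not (v -> x)))) and ((not (x or (not v))) -> ((not s) and v and (not (v -> x)))).
Before the if: ((v or (not x)) -> ((w -> ((not s) and v and (not (v -> x)))) and w)) and ((not (v or (not x))) -> (((x or (not v)) -> ((not s) and v and (not (v -> x)))) and ((not (x or (not v))) -> ((not s) and v and (not (v -> x))))))
Answer: WP = ((v or (not x)) -> ((w -> ((not s) and v and (not (v -> x)))) and w)) and ((not (v or (not x))) -> (((x or (not v)) -> ((not s) and v and (not (v -> x)))) and ((not (x or (not v))) -> ((not s) and v and (not (v -> x))))))


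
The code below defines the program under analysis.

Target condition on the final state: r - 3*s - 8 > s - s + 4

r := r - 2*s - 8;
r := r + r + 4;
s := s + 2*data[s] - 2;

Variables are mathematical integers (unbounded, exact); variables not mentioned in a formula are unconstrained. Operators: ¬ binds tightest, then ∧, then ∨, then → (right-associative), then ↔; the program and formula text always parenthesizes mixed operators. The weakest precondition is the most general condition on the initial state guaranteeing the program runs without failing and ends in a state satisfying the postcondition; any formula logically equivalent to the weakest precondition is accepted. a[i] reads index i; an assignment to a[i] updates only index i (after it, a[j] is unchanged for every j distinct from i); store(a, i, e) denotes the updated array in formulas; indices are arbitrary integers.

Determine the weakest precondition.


Working backward. After the program, the postcondition r - 3*s - 8 > s - s + 4 must hold; in canonical form it is r > 3*s + 12.
Before s := s + 2*data[s] - 2: r > 6*data[s] + 3*s + 6
Before r := r + r + 4: 2*r > 6*data[s] + 3*s + 2
Before r := r - 2*s - 8: 2*r > 6*data[s] + 7*s + 18
Answer: WP = 2*r > 6*data[s] + 7*s + 18


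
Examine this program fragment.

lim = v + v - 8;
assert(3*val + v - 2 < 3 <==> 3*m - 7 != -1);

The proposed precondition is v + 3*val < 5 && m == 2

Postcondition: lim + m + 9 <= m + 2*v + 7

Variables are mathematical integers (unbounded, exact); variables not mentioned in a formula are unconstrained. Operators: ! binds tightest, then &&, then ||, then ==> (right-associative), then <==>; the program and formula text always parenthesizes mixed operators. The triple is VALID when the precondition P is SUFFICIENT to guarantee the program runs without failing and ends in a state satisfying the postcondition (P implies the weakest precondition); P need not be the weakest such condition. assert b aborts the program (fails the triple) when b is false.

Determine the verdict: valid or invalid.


Working backward. After the program, the postcondition lim + m + 9 <= m + 2*v + 7 must hold; in canonical form it is lim <= 2*v - 2.
Before assert 3*val + v - 2 < 3 <==> 3*m - 7 != -1: (v + 3*val < 5 <==> 3*m != 6) && lim <= 2*v - 2
Before lim := v + v - 8: v + 3*val < 5 <==> 3*m != 6
The weakest precondition is v + 3*val < 5 <==> 3*m != 6.
Check whether v + 3*val < 5 && m == 2 implies it.
Countermodel: at the initial state m = 2, v = 4, val = 0, the precondition holds but the weakest precondition fails.
Answer: invalid


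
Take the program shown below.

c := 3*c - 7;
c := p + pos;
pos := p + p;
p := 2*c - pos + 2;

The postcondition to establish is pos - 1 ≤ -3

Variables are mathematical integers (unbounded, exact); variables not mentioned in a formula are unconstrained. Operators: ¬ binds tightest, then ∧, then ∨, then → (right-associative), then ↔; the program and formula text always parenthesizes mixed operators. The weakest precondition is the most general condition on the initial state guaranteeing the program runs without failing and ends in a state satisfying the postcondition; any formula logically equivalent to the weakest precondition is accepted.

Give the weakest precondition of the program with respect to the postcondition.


Working backward. After the program, the postcondition pos - 1 ≤ -3 must hold; in canonical form it is pos ≤ -2.
Before p := 2*c - pos + 2: pos ≤ -2
Before pos := p + p: 2*p ≤ -2
Before c := p + pos: 2*p ≤ -2
Before c := 3*c - 7: 2*p ≤ -2
Answer: WP = 2*p ≤ -2


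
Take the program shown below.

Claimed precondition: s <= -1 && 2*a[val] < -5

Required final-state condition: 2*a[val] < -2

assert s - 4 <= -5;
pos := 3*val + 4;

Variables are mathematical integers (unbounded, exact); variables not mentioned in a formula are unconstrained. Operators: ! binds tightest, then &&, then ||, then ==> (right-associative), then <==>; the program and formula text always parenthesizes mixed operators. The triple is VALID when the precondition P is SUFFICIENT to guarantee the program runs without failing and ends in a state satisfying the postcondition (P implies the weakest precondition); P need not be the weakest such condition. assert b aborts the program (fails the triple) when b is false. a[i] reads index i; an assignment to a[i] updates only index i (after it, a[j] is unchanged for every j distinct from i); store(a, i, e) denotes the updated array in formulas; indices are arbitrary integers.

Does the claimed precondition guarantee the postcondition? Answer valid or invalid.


Working backward. After the program, 2*a[val] < -2 must hold.
Before pos := 3*val + 4: 2*a[val] < -2
Before assert s - 4 <= -5: s <= -1 && 2*a[val] < -2
The weakest precondition is s <= -1 && 2*a[val] < -2.
Check whether s <= -1 && 2*a[val] < -5 implies it.
Every state satisfying the precondition satisfies the weakest precondition: the implication holds.
Answer: valid


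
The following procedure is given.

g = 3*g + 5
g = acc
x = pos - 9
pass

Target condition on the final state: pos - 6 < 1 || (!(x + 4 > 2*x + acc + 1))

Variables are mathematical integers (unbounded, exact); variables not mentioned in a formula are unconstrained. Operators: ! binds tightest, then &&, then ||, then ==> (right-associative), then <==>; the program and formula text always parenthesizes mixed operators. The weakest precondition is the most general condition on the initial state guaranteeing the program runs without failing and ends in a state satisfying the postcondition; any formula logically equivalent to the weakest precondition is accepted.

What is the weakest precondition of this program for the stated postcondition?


Working backward. After the program, the postcondition pos - 6 < 1 || (!(x + 4 > 2*x + acc + 1)) must hold; in canonical form it is pos < 7 || (!(acc + x < 3)).
Before skip: pos < 7 || (!(acc + x < 3))
Before x := pos - 9: pos < 7 || (!(acc + pos < 12))
Before g := acc: pos < 7 || (!(acc + pos < 12))
Before g := 3*g + 5: pos < 7 || (!(acc + pos < 12))
Answer: WP = pos < 7 || (!(acc + pos < 12))


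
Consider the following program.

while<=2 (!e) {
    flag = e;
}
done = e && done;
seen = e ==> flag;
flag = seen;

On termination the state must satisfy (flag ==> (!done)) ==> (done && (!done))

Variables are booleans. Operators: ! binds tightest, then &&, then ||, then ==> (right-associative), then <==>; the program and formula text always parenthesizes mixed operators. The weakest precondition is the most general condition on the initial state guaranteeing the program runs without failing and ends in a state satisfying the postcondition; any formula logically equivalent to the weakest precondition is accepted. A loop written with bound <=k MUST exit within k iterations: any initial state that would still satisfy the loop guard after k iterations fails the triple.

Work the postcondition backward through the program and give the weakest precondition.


Working backward. After the program, the postcondition (flag ==> (!done)) ==> (done && (!done)) must hold; in canonical form it is !(flag ==> (!done)).
Before flag := seen: !(seen ==> (!done))
Before seen := e ==> flag: !((e ==> flag) ==> (!done))
Before done := e && done: !((e ==> flag) ==> (!(e && done)))
Before the loop (bound <=2), unroll the exhaustion recursion (WP_0 = exit-now case; WP_j = one more guarded iteration, up to j = 2):
  WP_0: e && (!((e ==> flag) ==> (!(e && done))))
  WP_1: ((!e) ==> (e && done)) && (e ==> (!((e ==> flag) ==> (!(e && done)))))
  WP_2: ((!e) ==> (((!e) ==> (e && done)) && (e ==> (e && done)))) && (e ==> (!((e ==> flag) ==> (!(e && done)))))
So before the loop: ((!e) ==> (((!e) ==> (e && done)) && (e ==> (e && done)))) && (e ==> (!((e ==> flag) ==> (!(e && done)))))
Answer: WP = ((!e) ==> (((!e) ==> (e && done)) && (e ==> (e && done)))) && (e ==> (!((e ==> flag) ==> (!(e && done)))))


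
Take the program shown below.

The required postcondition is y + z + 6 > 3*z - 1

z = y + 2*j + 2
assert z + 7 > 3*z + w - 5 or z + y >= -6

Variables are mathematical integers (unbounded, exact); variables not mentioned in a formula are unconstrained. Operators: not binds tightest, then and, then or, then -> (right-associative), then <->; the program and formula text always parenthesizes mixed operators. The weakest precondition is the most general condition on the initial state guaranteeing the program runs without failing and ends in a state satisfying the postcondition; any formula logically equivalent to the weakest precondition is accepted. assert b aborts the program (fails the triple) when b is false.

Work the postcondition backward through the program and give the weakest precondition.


Working backward. After the program, the postcondition y + z + 6 > 3*z - 1 must hold; in canonical form it is y > 2*z - 7.
Before assert z + 7 > 3*z + w - 5 or z + y >= -6: (w + 2*z < 12 or y + z >= -6) and y > 2*z - 7
Before z := y + 2*j + 2: (4*j + w + 2*y < 8 or 2*j + 2*y >= -8) and 4*j + y < 3
Answer: WP = (4*j + w + 2*y < 8 or 2*j + 2*y >= -8) and 4*j + y < 3


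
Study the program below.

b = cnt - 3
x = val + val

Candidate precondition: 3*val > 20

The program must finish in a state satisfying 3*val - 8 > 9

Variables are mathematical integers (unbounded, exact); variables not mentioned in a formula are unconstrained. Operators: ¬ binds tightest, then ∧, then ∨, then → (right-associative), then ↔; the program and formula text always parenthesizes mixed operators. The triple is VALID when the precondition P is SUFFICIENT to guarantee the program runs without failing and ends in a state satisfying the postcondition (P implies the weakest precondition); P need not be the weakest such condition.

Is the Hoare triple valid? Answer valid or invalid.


Working backward. After the program, the postcondition 3*val - 8 > 9 must hold; in canonical form it is 3*val > 17.
Before x := val + val: 3*val > 17
Before b := cnt - 3: 3*val > 17
The weakest precondition is 3*val > 17.
Check whether 3*val > 20 implies it.
Every state satisfying the precondition satisfies the weakest precondition: the implication holds.
Answer: valid


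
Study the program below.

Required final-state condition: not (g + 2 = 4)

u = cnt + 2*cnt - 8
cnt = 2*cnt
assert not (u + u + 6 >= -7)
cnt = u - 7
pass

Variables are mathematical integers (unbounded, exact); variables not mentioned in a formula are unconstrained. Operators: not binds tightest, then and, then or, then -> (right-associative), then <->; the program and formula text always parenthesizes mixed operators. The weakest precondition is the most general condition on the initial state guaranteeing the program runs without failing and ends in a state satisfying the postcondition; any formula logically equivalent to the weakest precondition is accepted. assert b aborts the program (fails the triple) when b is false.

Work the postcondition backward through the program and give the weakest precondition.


Working backward. After the program, the postcondition not (g + 2 = 4) must hold; in canonical form it is not (g = 2).
Before skip: not (g = 2)
Before cnt := u - 7: not (g = 2)
Before assert not (u + u + 6 >= -7): (not (2*u >= -13)) and (not (g = 2))
Before cnt := 2*cnt: (not (2*u >= -13)) and (not (g = 2))
Before u := cnt + 2*cnt - 8: (not (6*cnt >= 3)) and (not (g = 2))
Answer: WP = (not (6*cnt >= 3)) and (not (g = 2))


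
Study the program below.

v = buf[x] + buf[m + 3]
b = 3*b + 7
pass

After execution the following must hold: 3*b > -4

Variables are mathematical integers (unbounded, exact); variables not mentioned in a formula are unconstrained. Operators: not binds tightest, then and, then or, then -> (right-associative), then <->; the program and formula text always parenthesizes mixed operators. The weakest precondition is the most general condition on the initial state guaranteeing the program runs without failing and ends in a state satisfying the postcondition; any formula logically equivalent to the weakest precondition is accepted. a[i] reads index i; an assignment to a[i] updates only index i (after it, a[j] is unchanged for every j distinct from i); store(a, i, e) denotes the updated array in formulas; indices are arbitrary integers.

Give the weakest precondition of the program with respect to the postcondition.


Working backward. After the program, 3*b > -4 must hold.
Before skip: 3*b > -4
Before b := 3*b + 7: 9*b > -25
Before v := buf[x] + buf[m + 3]: 9*b > -25
Answer: WP = 9*b > -25


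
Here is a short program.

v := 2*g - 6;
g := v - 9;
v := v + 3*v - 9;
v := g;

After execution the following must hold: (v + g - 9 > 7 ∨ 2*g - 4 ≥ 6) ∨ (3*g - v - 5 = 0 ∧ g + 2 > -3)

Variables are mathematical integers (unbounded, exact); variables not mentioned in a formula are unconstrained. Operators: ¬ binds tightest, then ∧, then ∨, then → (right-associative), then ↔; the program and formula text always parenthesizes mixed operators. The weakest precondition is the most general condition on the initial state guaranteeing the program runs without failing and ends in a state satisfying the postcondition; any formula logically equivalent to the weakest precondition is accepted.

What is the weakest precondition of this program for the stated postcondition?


Working backward. After the program, the postcondition (v + g - 9 > 7 ∨ 2*g - 4 ≥ 6) ∨ (3*g - v - 5 = 0 ∧ g + 2 > -3) must hold; in canonical form it is g + v > 16 ∨ 2*g ≥ 10 ∨ (3*g = v + 5 ∧ g > -5).
Before v := g: 2*g > 16 ∨ 2*g ≥ 10 ∨ (2*g = 5 ∧ g > -5)
Before v := v + 3*v - 9: 2*g > 16 ∨ 2*g ≥ 10 ∨ (2*g = 5 ∧ g > -5)
Before g := v - 9: 2*v > 34 ∨ 2*v ≥ 28 ∨ (2*v = 23 ∧ v > 4)
Before v := 2*g - 6: 4*g > 46 ∨ 4*g ≥ 40 ∨ (4*g = 35 ∧ 2*g > 10)
Answer: WP = 4*g > 46 ∨ 4*g ≥ 40 ∨ (4*g = 35 ∧ 2*g > 10)


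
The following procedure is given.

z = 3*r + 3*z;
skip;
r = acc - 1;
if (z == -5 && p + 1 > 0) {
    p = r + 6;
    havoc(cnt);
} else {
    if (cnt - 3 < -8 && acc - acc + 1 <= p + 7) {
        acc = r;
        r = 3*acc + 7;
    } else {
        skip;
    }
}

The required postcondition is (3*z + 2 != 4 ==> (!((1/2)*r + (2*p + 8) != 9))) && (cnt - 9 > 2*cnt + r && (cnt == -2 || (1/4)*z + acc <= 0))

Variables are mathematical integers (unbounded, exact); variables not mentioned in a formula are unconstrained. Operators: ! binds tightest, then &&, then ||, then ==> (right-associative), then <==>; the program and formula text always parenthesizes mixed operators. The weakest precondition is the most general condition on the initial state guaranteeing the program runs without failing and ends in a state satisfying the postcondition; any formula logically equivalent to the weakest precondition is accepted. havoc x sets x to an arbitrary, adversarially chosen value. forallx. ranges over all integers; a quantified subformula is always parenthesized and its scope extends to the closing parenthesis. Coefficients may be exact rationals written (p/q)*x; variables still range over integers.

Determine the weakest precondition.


Working backward. After the program, the postcondition (3*z + 2 != 4 ==> (!((1/2)*r + (2*p + 8) != 9))) && (cnt - 9 > 2*cnt + r && (cnt == -2 || (1/4)*z + acc <= 0)) must hold; in canonical form it is (3*z != 2 ==> (!(2*p + (1/2)*r != 1))) && cnt + r < -9 && (cnt == -2 || acc + (1/4)*z <= 0).
Then branch requires forall cnt_1. ((3*z != 2 ==> (!((5/2)*r != -11))) && cnt_1 + r < -9 && (cnt_1 == -2 || acc + (1/4)*z <= 0)); else branch requires ((cnt < -5 && p >= -6) ==> ((3*z != 2 ==> (!(2*p + (3/2)*r != -5/2))) && cnt + 3*r < -16 && (cnt == -2 || r + (1/4)*z <= 0))) && ((!(cnt < -5 && p >= -6)) ==> ((3*z != 2 ==> (!(2*p + (1/2)*r != 1))) && cnt + r < -9 && (cnt == -2 || acc + (1/4)*z <= 0))).
Before the if: ((z == -5 && p > -1) ==> (forall cnt_1. ((3*z != 2 ==> (!((5/2)*r != -11))) && cnt_1 + r < -9 && (cnt_1 == -2 || acc + (1/4)*z <= 0)))) && ((!(z == -5 && p > -1)) ==> (((cnt < -5 && p >= -6) ==> ((3*z != 2 ==> (!(2*p + (3/2)*r != -5/2))) && cnt + 3*r < -16 && (cnt == -2 || r + (1/4)*z <= 0))) && ((!(cnt < -5 && p >= -6)) ==> ((3*z != 2 ==> (!(2*p + (1/2)*r != 1))) && cnt + r < -9 && (cnt == -2 || acc + (1/4)*z <= 0)))))
Before r := acc - 1: ((z == -5 && p > -1) ==> (forall cnt_1. ((3*z != 2 ==> (!((5/2)*acc != -17/2))) && acc + cnt_1 < -8 && (cnt_1 == -2 || acc + (1/4)*z <= 0)))) && ((!(z == -5 && p > -1)) ==> (((cnt < -5 && p >= -6) ==> ((3*z != 2 ==> (!((3/2)*acc + 2*p != -1))) && 3*acc + cnt < -13 && (cnt == -2 || acc + (1/4)*z <= 1))) && ((!(cnt < -5 && p >= -6)) ==> ((3*z != 2 ==> (!((1/2)*acc + 2*p != 3/2))) && acc + cnt < -8 && (cnt == -2 || acc + (1/4)*z <= 0)))))
Before skip: ((z == -5 && p > -1) ==> (forall cnt_1. ((3*z != 2 ==> (!((5/2)*acc != -17/2))) && acc + cnt_1 < -8 && (cnt_1 == -2 || acc + (1/4)*z <= 0)))) && ((!(z == -5 && p > -1)) ==> (((cnt < -5 && p >= -6) ==> ((3*z != 2 ==> (!((3/2)*acc + 2*p != -1))) && 3*acc + cnt < -13 && (cnt == -2 || acc + (1/4)*z <= 1))) && ((!(cnt < -5 && p >= -6)) ==> ((3*z != 2 ==> (!((1/2)*acc + 2*p != 3/2))) && acc + cnt < -8 && (cnt == -2 || acc + (1/4)*z <= 0)))))
Before z := 3*r + 3*z: ((3*r + 3*z == -5 && p > -1) ==> (forall cnt_1. ((9*r + 9*z != 2 ==> (!((5/2)*acc != -17/2))) && acc + cnt_1 < -8 && (cnt_1 == -2 || acc + (3/4)*r + (3/4)*z <= 0)))) && ((!(3*r + 3*z == -5 && p > -1)) ==> (((cnt < -5 && p >= -6) ==> ((9*r + 9*z != 2 ==> (!((3/2)*acc + 2*p != -1))) && 3*acc + cnt < -13 && (cnt == -2 || acc + (3/4)*r + (3/4)*z <= 1))) && ((!(cnt < -5 && p >= -6)) ==> ((9*r + 9*z != 2 ==> (!((1/2)*acc + 2*p != 3/2))) && acc + cnt < -8 && (cnt == -2 || acc + (3/4)*r + (3/4)*z <= 0)))))
Answer: WP = ((3*r + 3*z == -5 && p > -1) ==> (forall cnt_1. ((9*r + 9*z != 2 ==> (!((5/2)*acc != -17/2))) && acc + cnt_1 < -8 && (cnt_1 == -2 || acc + (3/4)*r + (3/4)*z <= 0)))) && ((!(3*r + 3*z == -5 && p > -1)) ==> (((cnt < -5 && p >= -6) ==> ((9*r + 9*z != 2 ==> (!((3/2)*acc + 2*p != -1))) && 3*acc + cnt < -13 && (cnt == -2 || acc + (3/4)*r + (3/4)*z <= 1))) && ((!(cnt < -5 && p >= -6)) ==> ((9*r + 9*z != 2 ==> (!((1/2)*acc + 2*p != 3/2))) && acc + cnt < -8 && (cnt == -2 || acc + (3/4)*r + (3/4)*z <= 0)))))


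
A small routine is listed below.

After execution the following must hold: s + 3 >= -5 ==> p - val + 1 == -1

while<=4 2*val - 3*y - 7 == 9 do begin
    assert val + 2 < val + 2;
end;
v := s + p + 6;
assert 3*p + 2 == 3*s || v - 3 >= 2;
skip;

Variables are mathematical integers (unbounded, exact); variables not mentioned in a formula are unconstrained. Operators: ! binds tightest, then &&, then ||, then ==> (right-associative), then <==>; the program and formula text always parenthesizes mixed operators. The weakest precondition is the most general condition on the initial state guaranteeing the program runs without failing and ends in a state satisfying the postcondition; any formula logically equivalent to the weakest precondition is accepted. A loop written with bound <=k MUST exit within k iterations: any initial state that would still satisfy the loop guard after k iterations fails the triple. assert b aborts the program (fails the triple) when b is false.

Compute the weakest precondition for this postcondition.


Working backward. After the program, the postcondition s + 3 >= -5 ==> p - val + 1 == -1 must hold; in canonical form it is s >= -8 ==> p == val - 2.
Before skip: s >= -8 ==> p == val - 2
Before assert 3*p + 2 == 3*s || v - 3 >= 2: (3*p == 3*s - 2 || v >= 5) && (s >= -8 ==> p == val - 2)
Before v := s + p + 6: (3*p == 3*s - 2 || p + s >= -1) && (s >= -8 ==> p == val - 2)
Before the loop (bound <=4), unroll the exhaustion recursion (WP_0 = exit-now case; WP_j = one more guarded iteration, up to j = 4):
  WP_0: (!(2*val == 3*y + 16)) && (3*p == 3*s - 2 || p + s >= -1) && (s >= -8 ==> p == val - 2)
  WP_1: (!(2*val == 3*y + 16)) && ((!(2*val == 3*y + 16)) ==> ((3*p == 3*s - 2 || p + s >= -1) && (s >= -8 ==> p == val - 2)))
  WP_2: (!(2*val == 3*y + 16)) && ((!(2*val == 3*y + 16)) ==> ((3*p == 3*s - 2 || p + s >= -1) && (s >= -8 ==> p == val - 2)))
  WP_3: (!(2*val == 3*y + 16)) && ((!(2*val == 3*y + 16)) ==> ((3*p == 3*s - 2 || p + s >= -1) && (s >= -8 ==> p == val - 2)))
  WP_4: (!(2*val == 3*y + 16)) && ((!(2*val == 3*y + 16)) ==> ((3*p == 3*s - 2 || p + s >= -1) && (s >= -8 ==> p == val - 2)))
So before the loop: (!(2*val == 3*y + 16)) && ((!(2*val == 3*y + 16)) ==> ((3*p == 3*s - 2 || p + s >= -1) && (s >= -8 ==> p == val - 2)))
Answer: WP = (!(2*val == 3*y + 16)) && ((!(2*val == 3*y + 16)) ==> ((3*p == 3*s - 2 || p + s >= -1) && (s >= -8 ==> p == val - 2)))


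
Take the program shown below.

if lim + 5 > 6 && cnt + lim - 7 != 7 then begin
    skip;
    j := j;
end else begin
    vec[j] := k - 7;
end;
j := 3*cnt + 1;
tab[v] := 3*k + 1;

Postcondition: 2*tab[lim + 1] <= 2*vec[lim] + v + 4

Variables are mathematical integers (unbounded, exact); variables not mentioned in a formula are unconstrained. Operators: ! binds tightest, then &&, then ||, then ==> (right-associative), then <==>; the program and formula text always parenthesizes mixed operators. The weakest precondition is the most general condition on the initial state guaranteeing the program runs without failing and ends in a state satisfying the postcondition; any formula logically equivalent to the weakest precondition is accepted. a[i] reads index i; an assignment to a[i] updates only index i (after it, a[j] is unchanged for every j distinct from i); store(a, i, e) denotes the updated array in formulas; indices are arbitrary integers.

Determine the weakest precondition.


Working backward. After the program, 2*tab[lim + 1] <= 2*vec[lim] + v + 4 must hold.
Before tab[v] := 3*k + 1: 2*store(tab, v, 3*k + 1)[lim + 1] <= 2*vec[lim] + v + 4
Before j := 3*cnt + 1: 2*store(tab, v, 3*k + 1)[lim + 1] <= 2*vec[lim] + v + 4
Then branch requires 2*store(tab, v, 3*k + 1)[lim + 1] <= 2*vec[lim] + v + 4; else branch requires 2*store(tab, v, 3*k + 1)[lim + 1] <= 2*store(vec, j, k - 7)[lim] + v + 4.
Before the if: ((lim > 1 && cnt + lim != 14) ==> 2*store(tab, v, 3*k + 1)[lim + 1] <= 2*vec[lim] + v + 4) && ((!(lim > 1 && cnt + lim != 14)) ==> 2*store(tab, v, 3*k + 1)[lim + 1] <= 2*store(vec, j, k - 7)[lim] + v + 4)
Answer: WP = ((lim > 1 && cnt + lim != 14) ==> 2*store(tab, v, 3*k + 1)[lim + 1] <= 2*vec[lim] + v + 4) && ((!(lim > 1 && cnt + lim != 14)) ==> 2*store(tab, v, 3*k + 1)[lim + 1] <= 2*store(vec, j, k - 7)[lim] + v + 4)


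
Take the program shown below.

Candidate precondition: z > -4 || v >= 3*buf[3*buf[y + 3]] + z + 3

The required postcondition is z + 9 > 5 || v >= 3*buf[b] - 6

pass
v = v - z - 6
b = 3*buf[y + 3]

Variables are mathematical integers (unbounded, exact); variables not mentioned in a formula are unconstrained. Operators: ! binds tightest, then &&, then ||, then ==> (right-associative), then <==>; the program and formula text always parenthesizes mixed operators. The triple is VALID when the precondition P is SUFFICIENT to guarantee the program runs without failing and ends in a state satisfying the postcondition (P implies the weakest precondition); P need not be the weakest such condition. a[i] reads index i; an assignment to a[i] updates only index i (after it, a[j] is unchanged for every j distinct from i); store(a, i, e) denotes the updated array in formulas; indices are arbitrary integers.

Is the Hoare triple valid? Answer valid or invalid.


Working backward. After the program, the postcondition z + 9 > 5 || v >= 3*buf[b] - 6 must hold; in canonical form it is z > -4 || v >= 3*buf[b] - 6.
Before b := 3*buf[y + 3]: z > -4 || v >= 3*buf[3*buf[y + 3]] - 6
Before v := v - z - 6: z > -4 || v >= 3*buf[3*buf[y + 3]] + z
Before skip: z > -4 || v >= 3*buf[3*buf[y + 3]] + z
The weakest precondition is z > -4 || v >= 3*buf[3*buf[y + 3]] + z.
Check whether z > -4 || v >= 3*buf[3*buf[y + 3]] + z + 3 implies it.
Every state satisfying the precondition satisfies the weakest precondition: the implication holds.
Answer: valid


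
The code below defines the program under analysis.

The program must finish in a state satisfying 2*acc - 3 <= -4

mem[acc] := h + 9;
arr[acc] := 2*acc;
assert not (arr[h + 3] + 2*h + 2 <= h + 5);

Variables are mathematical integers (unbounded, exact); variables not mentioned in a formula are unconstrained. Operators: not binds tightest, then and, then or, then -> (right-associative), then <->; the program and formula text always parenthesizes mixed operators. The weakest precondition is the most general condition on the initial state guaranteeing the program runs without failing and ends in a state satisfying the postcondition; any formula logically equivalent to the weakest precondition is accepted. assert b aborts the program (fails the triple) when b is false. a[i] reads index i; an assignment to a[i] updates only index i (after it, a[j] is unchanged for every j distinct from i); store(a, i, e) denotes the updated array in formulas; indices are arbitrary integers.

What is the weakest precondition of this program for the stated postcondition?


Working backward. After the program, the postcondition 2*acc - 3 <= -4 must hold; in canonical form it is 2*acc <= -1.
Before assert not (arr[h + 3] + 2*h + 2 <= h + 5): (not (arr[h + 3] + h <= 3)) and 2*acc <= -1
Before arr[acc] := 2*acc: (not (store(arr, acc, 2*acc)[h + 3] + h <= 3)) and 2*acc <= -1
Before mem[acc] := h + 9: (not (store(arr, acc, 2*acc)[h + 3] + h <= 3)) and 2*acc <= -1
Answer: WP = (not (store(arr, acc, 2*acc)[h + 3] + h <= 3)) and 2*acc <= -1


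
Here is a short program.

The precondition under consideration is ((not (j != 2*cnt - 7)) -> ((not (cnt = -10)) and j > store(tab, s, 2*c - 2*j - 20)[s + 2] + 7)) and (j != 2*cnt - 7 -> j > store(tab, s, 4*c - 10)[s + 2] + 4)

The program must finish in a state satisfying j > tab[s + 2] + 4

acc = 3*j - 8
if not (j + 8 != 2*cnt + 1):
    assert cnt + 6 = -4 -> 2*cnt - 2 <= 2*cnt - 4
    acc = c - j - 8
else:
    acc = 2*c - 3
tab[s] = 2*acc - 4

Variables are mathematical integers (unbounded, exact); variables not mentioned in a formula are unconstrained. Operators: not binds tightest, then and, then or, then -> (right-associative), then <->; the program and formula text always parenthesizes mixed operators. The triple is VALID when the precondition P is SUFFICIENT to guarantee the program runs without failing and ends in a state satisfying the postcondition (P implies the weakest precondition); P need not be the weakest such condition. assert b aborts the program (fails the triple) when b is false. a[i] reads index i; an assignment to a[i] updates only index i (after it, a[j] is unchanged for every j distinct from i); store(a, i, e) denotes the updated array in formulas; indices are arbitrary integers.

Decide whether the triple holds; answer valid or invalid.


Working backward. After the program, j > tab[s + 2] + 4 must hold.
Before tab[s] := 2*acc - 4: j > store(tab, s, 2*acc - 4)[s + 2] + 4
Then branch requires (not (cnt = -10)) and j > store(tab, s, 2*c - 2*j - 20)[s + 2] + 4; else branch requires j > store(tab, s, 4*c - 10)[s + 2] + 4.
Before the if: ((not (j != 2*cnt - 7)) -> ((not (cnt = -10)) and j > store(tab, s, 2*c - 2*j - 20)[s + 2] + 4)) and (j != 2*cnt - 7 -> j > store(tab, s, 4*c - 10)[s + 2] + 4)
Before acc := 3*j - 8: ((not (j != 2*cnt - 7)) -> ((not (cnt = -10)) and j > store(tab, s, 2*c - 2*j - 20)[s + 2] + 4)) and (j != 2*cnt - 7 -> j > store(tab, s, 4*c - 10)[s + 2] + 4)
The weakest precondition is ((not (j != 2*cnt - 7)) -> ((not (cnt = -10)) and j > store(tab, s, 2*c - 2*j - 20)[s + 2] + 4)) and (j != 2*cnt - 7 -> j > store(tab, s, 4*c - 10)[s + 2] + 4).
Check whether ((not (j != 2*cnt - 7)) -> ((not (cnt = -10)) and j > store(tab, s, 2*c - 2*j - 20)[s + 2] + 7)) and (j != 2*cnt - 7 -> j > store(tab, s, 4*c - 10)[s + 2] + 4) implies it.
Every state satisfying the precondition satisfies the weakest precondition: the implication holds.
Answer: valid


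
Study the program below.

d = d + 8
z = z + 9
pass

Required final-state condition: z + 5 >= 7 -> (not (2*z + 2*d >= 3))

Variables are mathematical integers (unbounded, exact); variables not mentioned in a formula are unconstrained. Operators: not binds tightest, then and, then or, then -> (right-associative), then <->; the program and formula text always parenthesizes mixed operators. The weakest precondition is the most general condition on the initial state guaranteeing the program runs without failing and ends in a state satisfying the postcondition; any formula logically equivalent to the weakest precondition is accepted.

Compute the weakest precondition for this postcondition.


Working backward. After the program, the postcondition z + 5 >= 7 -> (not (2*z + 2*d >= 3)) must hold; in canonical form it is z >= 2 -> (not (2*d + 2*z >= 3)).
Before skip: z >= 2 -> (not (2*d + 2*z >= 3))
Before z := z + 9: z >= -7 -> (not (2*d + 2*z >= -15))
Before d := d + 8: z >= -7 -> (not (2*d + 2*z >= -31))
Answer: WP = z >= -7 -> (not (2*d + 2*z >= -31))


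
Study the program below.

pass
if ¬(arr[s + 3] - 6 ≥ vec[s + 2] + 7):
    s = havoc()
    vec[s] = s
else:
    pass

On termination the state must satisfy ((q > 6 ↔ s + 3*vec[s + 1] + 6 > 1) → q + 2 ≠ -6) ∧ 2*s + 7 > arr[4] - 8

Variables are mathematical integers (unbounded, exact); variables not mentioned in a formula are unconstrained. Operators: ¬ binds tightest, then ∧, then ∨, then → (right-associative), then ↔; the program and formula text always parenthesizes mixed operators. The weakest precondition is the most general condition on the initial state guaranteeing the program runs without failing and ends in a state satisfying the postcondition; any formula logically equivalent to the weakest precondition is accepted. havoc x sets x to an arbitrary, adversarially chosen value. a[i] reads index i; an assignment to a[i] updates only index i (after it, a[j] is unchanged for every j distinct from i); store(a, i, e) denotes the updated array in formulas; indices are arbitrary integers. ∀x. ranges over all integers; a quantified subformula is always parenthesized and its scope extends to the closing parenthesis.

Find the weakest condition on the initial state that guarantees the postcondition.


Working backward. After the program, the postcondition ((q > 6 ↔ s + 3*vec[s + 1] + 6 > 1) → q + 2 ≠ -6) ∧ 2*s + 7 > arr[4] - 8 must hold; in canonical form it is ((q > 6 ↔ 3*vec[s + 1] + s > -5) → q ≠ -8) ∧ 2*s > arr[4] - 15.
Then branch requires ∀s_1. (((q > 6 ↔ 3*store(vec, s_1, s_1)[s_1 + 1] + s_1 > -5) → q ≠ -8) ∧ 2*s_1 > arr[4] - 15); else branch requires ((q > 6 ↔ 3*vec[s + 1] + s > -5) → q ≠ -8) ∧ 2*s > arr[4] - 15.
Before the if: ((¬(arr[s + 3] ≥ vec[s + 2] + 13)) → (∀s_1. (((q > 6 ↔ 3*store(vec, s_1, s_1)[s_1 + 1] + s_1 > -5) → q ≠ -8) ∧ 2*s_1 > arr[4] - 15))) ∧ (arr[s + 3] ≥ vec[s + 2] + 13 → (((q > 6 ↔ 3*vec[s + 1] + s > -5) → q ≠ -8) ∧ 2*s > arr[4] - 15))
Before skip: ((¬(arr[s + 3] ≥ vec[s + 2] + 13)) → (∀s_1. (((q > 6 ↔ 3*store(vec, s_1, s_1)[s_1 + 1] + s_1 > -5) → q ≠ -8) ∧ 2*s_1 > arr[4] - 15))) ∧ (arr[s + 3] ≥ vec[s + 2] + 13 → (((q > 6 ↔ 3*vec[s + 1] + s > -5) → q ≠ -8) ∧ 2*s > arr[4] - 15))
Answer: WP = ((¬(arr[s + 3] ≥ vec[s + 2] + 13)) → (∀s_1. (((q > 6 ↔ 3*store(vec, s_1, s_1)[s_1 + 1] + s_1 > -5) → q ≠ -8) ∧ 2*s_1 > arr[4] - 15))) ∧ (arr[s + 3] ≥ vec[s + 2] + 13 → (((q > 6 ↔ 3*vec[s + 1] + s > -5) → q ≠ -8) ∧ 2*s > arr[4] - 15))


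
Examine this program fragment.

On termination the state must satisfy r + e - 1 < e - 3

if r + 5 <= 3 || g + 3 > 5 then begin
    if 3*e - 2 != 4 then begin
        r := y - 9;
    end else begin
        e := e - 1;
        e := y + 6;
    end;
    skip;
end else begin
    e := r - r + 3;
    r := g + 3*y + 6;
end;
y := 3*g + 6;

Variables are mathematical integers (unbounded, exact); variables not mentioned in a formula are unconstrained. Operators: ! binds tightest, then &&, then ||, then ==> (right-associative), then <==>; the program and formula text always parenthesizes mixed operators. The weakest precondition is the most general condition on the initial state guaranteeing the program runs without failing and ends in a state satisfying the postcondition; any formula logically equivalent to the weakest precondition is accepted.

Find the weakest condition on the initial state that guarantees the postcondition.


Working backward. After the program, the postcondition r + e - 1 < e - 3 must hold; in canonical form it is r < -2.
Before y := 3*g + 6: r < -2
Then branch requires (3*e != 6 ==> y < 7) && ((!(3*e != 6)) ==> r < -2); else branch requires g + 3*y < -8.
Before the if: ((r <= -2 || g > 2) ==> ((3*e != 6 ==> y < 7) && ((!(3*e != 6)) ==> r < -2))) && ((!(r <= -2 || g > 2)) ==> g + 3*y < -8)
Answer: WP = ((r <= -2 || g > 2) ==> ((3*e != 6 ==> y < 7) && ((!(3*e != 6)) ==> r < -2))) && ((!(r <= -2 || g > 2)) ==> g + 3*y < -8)
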